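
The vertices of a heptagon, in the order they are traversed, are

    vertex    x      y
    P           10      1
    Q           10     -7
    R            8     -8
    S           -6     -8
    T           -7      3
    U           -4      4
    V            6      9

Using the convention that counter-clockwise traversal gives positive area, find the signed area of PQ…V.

-225

Apply the surveyor's formula: 2A = Σ (x_i·y_{i+1} − x_{i+1}·y_i), indices taken mod 7.
Σ = (-80) + (-24) + (-112) + (-74) + (-16) + (-60) + (-84) = -450
Signed area = Σ/2 = -225 (negative ⇒ clockwise traversal).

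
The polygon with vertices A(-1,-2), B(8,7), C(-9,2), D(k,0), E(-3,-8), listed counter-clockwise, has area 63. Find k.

Write out the shoelace sum; only the two edges meeting at D involve k:
2·Area = [((-9)·0 − k·2) + (k·(-8) − (-3)·0)] + 86
       = -10·k + 86 = 126
⇒ k = -4.

-4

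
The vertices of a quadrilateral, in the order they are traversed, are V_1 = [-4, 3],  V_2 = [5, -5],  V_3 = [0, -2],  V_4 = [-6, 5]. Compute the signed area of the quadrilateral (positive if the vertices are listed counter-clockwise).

-7.5

Σ = (5) + (-10) + (-12) + (2) = -15
Signed area = Σ/2 = -7.5 (negative ⇒ clockwise traversal).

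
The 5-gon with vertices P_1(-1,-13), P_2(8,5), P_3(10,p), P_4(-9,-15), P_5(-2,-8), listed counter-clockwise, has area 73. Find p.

11

Write out the shoelace sum; only the two edges meeting at P_3 involve p:
2·Area = [(8·p − 10·5) + (10·(-15) − (-9)·p)] + 159
       = 17·p + -41 = 146
⇒ p = 11.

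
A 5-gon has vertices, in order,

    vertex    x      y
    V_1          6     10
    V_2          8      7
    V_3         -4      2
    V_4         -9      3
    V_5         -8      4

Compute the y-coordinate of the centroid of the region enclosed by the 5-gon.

220/39

Apply the shoelace (surveyor's) formula. First the cross-terms c_i = x_i·y_{i+1} − x_{i+1}·y_i:
  -38, 44, 6, -12, -104  ⇒  2A = -104, A = -52.
Then Σ (y_i + y_{i+1})·c_i = -1760, so ȳ = -1760 / (6·(-52)) = 220/39.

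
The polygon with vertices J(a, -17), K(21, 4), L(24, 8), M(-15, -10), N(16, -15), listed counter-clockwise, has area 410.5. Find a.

21

Write out the shoelace sum; only the two edges meeting at J involve a:
2·Area = [(16·(-17) − a·(-15)) + (a·4 − 21·(-17))] + 337
       = 19·a + 422 = 821
⇒ a = 21.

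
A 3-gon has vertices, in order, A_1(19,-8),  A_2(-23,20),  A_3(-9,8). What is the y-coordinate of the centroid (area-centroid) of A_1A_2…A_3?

Apply the shoelace (surveyor's) formula. First the cross-terms c_i = x_i·y_{i+1} − x_{i+1}·y_i:
  196, -4, -80  ⇒  2A = 112, A = 56.
Then Σ (y_i + y_{i+1})·c_i = 2240, so ȳ = 2240 / (6·56) = 20/3.

20/3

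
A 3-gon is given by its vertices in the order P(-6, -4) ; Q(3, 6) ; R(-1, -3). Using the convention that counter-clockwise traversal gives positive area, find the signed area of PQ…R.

-20.5

Σ = (-24) + (-3) + (-14) = -41
Signed area = Σ/2 = -20.5 (negative ⇒ clockwise traversal).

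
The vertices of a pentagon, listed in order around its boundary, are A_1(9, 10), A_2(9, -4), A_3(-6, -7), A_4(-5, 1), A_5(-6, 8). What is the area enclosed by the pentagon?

Cross-terms: -126, -87, -41, -34, -132  ⇒  Σ = -420
Area = |Σ|/2 = 210.

210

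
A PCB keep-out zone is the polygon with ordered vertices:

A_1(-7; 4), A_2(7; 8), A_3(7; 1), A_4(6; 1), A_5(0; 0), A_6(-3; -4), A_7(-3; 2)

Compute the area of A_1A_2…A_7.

74

Σ = (-84) + (-49) + (1) + (0) + (0) + (-18) + (2) = -148
Area = |Σ|/2 = 74.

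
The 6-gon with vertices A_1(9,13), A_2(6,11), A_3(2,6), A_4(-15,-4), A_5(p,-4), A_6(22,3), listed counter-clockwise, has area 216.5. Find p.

The doubled signed area Σ (x_i y_{i+1} − x_{i+1} y_i) is linear in p.
With p=0 it equals 524; the coefficient of p is 7 (from the two edges through A_5).
So 7·p + 524 = 2·216.5 = 433 ⇒ p = -13.

-13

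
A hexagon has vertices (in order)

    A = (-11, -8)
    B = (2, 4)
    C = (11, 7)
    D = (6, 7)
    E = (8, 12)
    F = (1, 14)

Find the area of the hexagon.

119.5

Apply the shoelace (surveyor's) formula: 2A = Σ (x_i·y_{i+1} − x_{i+1}·y_i), indices taken mod 6.
Σ = (-28) + (-30) + (35) + (16) + (100) + (146) = 239
Area = |Σ|/2 = 119.5.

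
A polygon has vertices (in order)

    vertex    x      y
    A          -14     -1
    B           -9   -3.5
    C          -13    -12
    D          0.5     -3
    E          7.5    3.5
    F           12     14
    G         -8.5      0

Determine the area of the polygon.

A→B: (-14)(-3.5) − (-9)(-1) = 40
B→C: (-9)(-12) − (-13)(-3.5) = 62.5
C→D: (-13)(-3) − (0.5)(-12) = 45
D→E: (0.5)(3.5) − (7.5)(-3) = 24.25
E→F: (7.5)(14) − (12)(3.5) = 63
F→G: (12)(0) − (-8.5)(14) = 119
G→A: (-8.5)(-1) − (-14)(0) = 8.5
Σ = 362.25
Area = |Σ|/2 = 181.125.

181.125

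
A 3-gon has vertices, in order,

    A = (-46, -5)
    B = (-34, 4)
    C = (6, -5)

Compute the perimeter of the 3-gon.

|AB| = √((12)² + (9)²) = √225 = 15
|BC| = √((40)² + (-9)²) = √1681 = 41
|CA| = √((-52)² + (0)²) = √2704 = 52
Perimeter = 15 + 41 + 52 = 108.

108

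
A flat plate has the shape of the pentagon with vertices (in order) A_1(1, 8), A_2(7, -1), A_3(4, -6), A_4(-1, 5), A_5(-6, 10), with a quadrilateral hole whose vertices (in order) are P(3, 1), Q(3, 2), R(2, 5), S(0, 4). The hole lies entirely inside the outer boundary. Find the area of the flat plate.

54.5

Outer boundary:
Σ = (-57) + (-38) + (14) + (20) + (-58) = -119
Area = |Σ|/2 = 59.5.
Hole:
Σ = (3) + (11) + (8) + (-12) = 10
Area = |Σ|/2 = 5.
Net area = 59.5 − 5 = 54.5.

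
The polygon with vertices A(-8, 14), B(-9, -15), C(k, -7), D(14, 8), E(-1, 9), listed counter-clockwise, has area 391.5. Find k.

8

The doubled signed area Σ (x_i y_{i+1} − x_{i+1} y_i) is linear in k.
With k=0 it equals 599; the coefficient of k is 23 (from the two edges through C).
So 23·k + 599 = 2·391.5 = 783 ⇒ k = 8.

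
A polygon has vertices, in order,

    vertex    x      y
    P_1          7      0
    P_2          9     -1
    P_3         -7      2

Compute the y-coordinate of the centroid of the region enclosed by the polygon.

1/3

Apply the surveyor's formula. First the cross-terms c_i = x_i·y_{i+1} − x_{i+1}·y_i:
  -7, 11, -14  ⇒  2A = -10, A = -5.
Then Σ (y_i + y_{i+1})·c_i = -10, so ȳ = -10 / (6·(-5)) = 1/3.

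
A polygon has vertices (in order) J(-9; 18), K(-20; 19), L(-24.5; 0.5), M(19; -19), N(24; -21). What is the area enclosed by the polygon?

700.25

Apply the shoelace (surveyor's) formula: 2A = Σ (x_i·y_{i+1} − x_{i+1}·y_i), indices taken mod 5.
Cross-terms: 189, 455.5, 456, 57, 243  ⇒  Σ = 1400.5
Area = |Σ|/2 = 700.25.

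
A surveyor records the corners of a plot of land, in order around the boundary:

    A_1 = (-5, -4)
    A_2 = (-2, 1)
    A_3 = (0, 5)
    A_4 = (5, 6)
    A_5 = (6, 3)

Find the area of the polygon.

Σ = (-13) + (-10) + (-25) + (-21) + (-9) = -78
Area = |Σ|/2 = 39.

39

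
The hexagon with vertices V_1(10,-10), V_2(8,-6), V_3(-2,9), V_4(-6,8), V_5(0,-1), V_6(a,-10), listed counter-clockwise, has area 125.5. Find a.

Write out the shoelace sum; only the two edges meeting at V_6 involve a:
2·Area = [(0·(-10) − a·(-1)) + (a·(-10) − 10·(-10))] + 124
       = -9·a + 224 = 251
⇒ a = -3.

-3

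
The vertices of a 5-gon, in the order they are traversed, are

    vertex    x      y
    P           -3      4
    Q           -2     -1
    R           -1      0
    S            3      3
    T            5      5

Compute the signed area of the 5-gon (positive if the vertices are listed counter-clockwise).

Cross-terms: 11, -1, -3, 0, 35  ⇒  Σ = 42
Signed area = Σ/2 = 21 (positive ⇒ counter-clockwise traversal).

21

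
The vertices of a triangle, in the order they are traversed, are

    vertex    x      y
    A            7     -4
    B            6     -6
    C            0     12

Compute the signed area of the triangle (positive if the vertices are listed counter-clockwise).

Cross-terms: -18, 72, -84  ⇒  Σ = -30
Signed area = Σ/2 = -15 (negative ⇒ clockwise traversal).

-15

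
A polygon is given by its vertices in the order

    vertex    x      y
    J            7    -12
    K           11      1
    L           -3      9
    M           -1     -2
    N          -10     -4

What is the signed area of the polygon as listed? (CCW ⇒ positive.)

J→K: (7)(1) − (11)(-12) = 139
K→L: (11)(9) − (-3)(1) = 102
L→M: (-3)(-2) − (-1)(9) = 15
M→N: (-1)(-4) − (-10)(-2) = -16
N→J: (-10)(-12) − (7)(-4) = 148
Σ = 388
Signed area = Σ/2 = 194 (positive ⇒ counter-clockwise traversal).

194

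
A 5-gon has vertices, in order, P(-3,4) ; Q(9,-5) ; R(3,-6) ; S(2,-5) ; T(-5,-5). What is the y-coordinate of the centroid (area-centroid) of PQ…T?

-124/57

Apply Gauss's area formula. First the cross-terms c_i = x_i·y_{i+1} − x_{i+1}·y_i:
  -21, -39, -3, -35, -35  ⇒  2A = -133, A = -66.5.
Then Σ (y_i + y_{i+1})·c_i = 868, so ȳ = 868 / (6·(-66.5)) = -124/57.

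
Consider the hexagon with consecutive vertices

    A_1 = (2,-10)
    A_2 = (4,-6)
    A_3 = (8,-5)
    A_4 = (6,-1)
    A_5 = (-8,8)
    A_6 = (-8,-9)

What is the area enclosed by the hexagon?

Apply the surveyor's formula: 2A = Σ (x_i·y_{i+1} − x_{i+1}·y_i), indices taken mod 6.
Σ = (28) + (28) + (22) + (40) + (136) + (98) = 352
Area = |Σ|/2 = 176.

176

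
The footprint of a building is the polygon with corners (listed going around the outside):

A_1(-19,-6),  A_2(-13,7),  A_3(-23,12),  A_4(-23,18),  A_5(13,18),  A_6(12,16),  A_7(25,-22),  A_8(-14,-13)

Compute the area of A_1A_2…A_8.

1230

Apply the shoelace formula: 2A = Σ (x_i·y_{i+1} − x_{i+1}·y_i), indices taken mod 8.
Σ = (-211) + (5) + (-138) + (-648) + (-8) + (-664) + (-633) + (-163) = -2460
Area = |Σ|/2 = 1230.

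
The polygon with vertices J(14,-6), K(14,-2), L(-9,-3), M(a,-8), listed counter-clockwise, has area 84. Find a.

4

Write out the shoelace sum; only the two edges meeting at M involve a:
2·Area = [((-9)·(-8) − a·(-3)) + (a·(-6) − 14·(-8))] + -4
       = -3·a + 180 = 168
⇒ a = 4.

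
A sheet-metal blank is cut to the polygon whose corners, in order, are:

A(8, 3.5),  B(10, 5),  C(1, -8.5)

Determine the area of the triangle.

6.75

Apply the surveyor's formula: 2A = Σ (x_i·y_{i+1} − x_{i+1}·y_i), indices taken mod 3.
Σ = (5) + (-90) + (71.5) = -13.5
Area = |Σ|/2 = 6.75.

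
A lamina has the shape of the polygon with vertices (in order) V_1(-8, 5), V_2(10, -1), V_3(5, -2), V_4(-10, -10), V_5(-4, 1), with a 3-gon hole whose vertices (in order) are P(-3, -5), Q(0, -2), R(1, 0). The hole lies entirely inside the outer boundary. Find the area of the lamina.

Outer boundary:
Apply the shoelace formula: 2A = Σ (x_i·y_{i+1} − x_{i+1}·y_i), indices taken mod 5.
Cross-terms: -42, -15, -70, -50, -12  ⇒  Σ = -189
Area = |Σ|/2 = 94.5.
Hole:
Cross-terms: 6, 2, -5  ⇒  Σ = 3
Area = |Σ|/2 = 1.5.
Net area = 94.5 − 1.5 = 93.

93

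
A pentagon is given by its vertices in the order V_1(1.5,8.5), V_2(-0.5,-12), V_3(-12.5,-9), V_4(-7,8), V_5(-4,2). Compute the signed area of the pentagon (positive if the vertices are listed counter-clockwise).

-170.625

V_1→V_2: (1.5)(-12) − (-0.5)(8.5) = -13.75
V_2→V_3: (-0.5)(-9) − (-12.5)(-12) = -145.5
V_3→V_4: (-12.5)(8) − (-7)(-9) = -163
V_4→V_5: (-7)(2) − (-4)(8) = 18
V_5→V_1: (-4)(8.5) − (1.5)(2) = -37
Σ = -341.25
Signed area = Σ/2 = -170.625 (negative ⇒ clockwise traversal).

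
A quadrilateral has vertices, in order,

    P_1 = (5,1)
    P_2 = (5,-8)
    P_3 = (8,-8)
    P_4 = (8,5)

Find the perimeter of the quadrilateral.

|P_1P_2| = √((0)² + (-9)²) = √81 = 9
|P_2P_3| = √((3)² + (0)²) = √9 = 3
|P_3P_4| = √((0)² + (13)²) = √169 = 13
|P_4P_1| = √((-3)² + (-4)²) = √25 = 5
Perimeter = 9 + 3 + 13 + 5 = 30.

30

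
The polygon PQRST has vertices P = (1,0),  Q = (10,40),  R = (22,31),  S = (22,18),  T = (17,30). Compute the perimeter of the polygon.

|PQ| = √((9)² + (40)²) = √1681 = 41
|QR| = √((12)² + (-9)²) = √225 = 15
|RS| = √((0)² + (-13)²) = √169 = 13
|ST| = √((-5)² + (12)²) = √169 = 13
|TP| = √((-16)² + (-30)²) = √1156 = 34
Perimeter = 41 + 15 + 13 + 13 + 34 = 116.

116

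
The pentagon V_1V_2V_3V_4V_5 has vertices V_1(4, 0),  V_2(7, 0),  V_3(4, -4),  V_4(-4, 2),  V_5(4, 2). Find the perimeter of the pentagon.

|V_1V_2| = √((3)² + (0)²) = √9 = 3
|V_2V_3| = √((-3)² + (-4)²) = √25 = 5
|V_3V_4| = √((-8)² + (6)²) = √100 = 10
|V_4V_5| = √((8)² + (0)²) = √64 = 8
|V_5V_1| = √((0)² + (-2)²) = √4 = 2
Perimeter = 3 + 5 + 10 + 8 + 2 = 28.

28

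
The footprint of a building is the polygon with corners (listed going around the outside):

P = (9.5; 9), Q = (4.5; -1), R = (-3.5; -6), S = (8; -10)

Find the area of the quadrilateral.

84.75

Apply Gauss's area formula: 2A = Σ (x_i·y_{i+1} − x_{i+1}·y_i), indices taken mod 4.
Σ = (-50) + (-30.5) + (83) + (167) = 169.5
Area = |Σ|/2 = 84.75.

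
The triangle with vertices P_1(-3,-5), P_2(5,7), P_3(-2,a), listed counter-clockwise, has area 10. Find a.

Write out the shoelace sum; only the two edges meeting at P_3 involve a:
2·Area = [(5·a − (-2)·7) + ((-2)·(-5) − (-3)·a)] + 4
       = 8·a + 28 = 20
⇒ a = -1.

-1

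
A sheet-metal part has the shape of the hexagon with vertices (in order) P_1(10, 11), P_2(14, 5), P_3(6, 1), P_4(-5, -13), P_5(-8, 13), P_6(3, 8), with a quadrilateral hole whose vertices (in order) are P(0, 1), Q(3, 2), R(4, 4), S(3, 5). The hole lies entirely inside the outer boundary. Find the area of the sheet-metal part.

250

Outer boundary:
Apply the shoelace (surveyor's) formula: 2A = Σ (x_i·y_{i+1} − x_{i+1}·y_i), indices taken mod 6.
P_1→P_2: (10)(5) − (14)(11) = -104
P_2→P_3: (14)(1) − (6)(5) = -16
P_3→P_4: (6)(-13) − (-5)(1) = -73
P_4→P_5: (-5)(13) − (-8)(-13) = -169
P_5→P_6: (-8)(8) − (3)(13) = -103
P_6→P_1: (3)(11) − (10)(8) = -47
Σ = -512
Area = |Σ|/2 = 256.
Hole:
P→Q: (0)(2) − (3)(1) = -3
Q→R: (3)(4) − (4)(2) = 4
R→S: (4)(5) − (3)(4) = 8
S→P: (3)(1) − (0)(5) = 3
Σ = 12
Area = |Σ|/2 = 6.
Net area = 256 − 6 = 250.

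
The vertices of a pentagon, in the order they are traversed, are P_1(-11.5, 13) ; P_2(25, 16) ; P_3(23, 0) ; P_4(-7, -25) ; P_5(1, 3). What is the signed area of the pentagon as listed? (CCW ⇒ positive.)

-700.25

Apply the surveyor's formula: 2A = Σ (x_i·y_{i+1} − x_{i+1}·y_i), indices taken mod 5.
P_1→P_2: (-11.5)(16) − (25)(13) = -509
P_2→P_3: (25)(0) − (23)(16) = -368
P_3→P_4: (23)(-25) − (-7)(0) = -575
P_4→P_5: (-7)(3) − (1)(-25) = 4
P_5→P_1: (1)(13) − (-11.5)(3) = 47.5
Σ = -1400.5
Signed area = Σ/2 = -700.25 (negative ⇒ clockwise traversal).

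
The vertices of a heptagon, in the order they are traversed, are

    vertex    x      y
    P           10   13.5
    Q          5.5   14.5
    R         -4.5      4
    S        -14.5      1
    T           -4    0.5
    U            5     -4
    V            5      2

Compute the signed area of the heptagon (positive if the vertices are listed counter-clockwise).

149.625

Apply the surveyor's formula: 2A = Σ (x_i·y_{i+1} − x_{i+1}·y_i), indices taken mod 7.
Σ = (70.75) + (87.25) + (53.5) + (-3.25) + (13.5) + (30) + (47.5) = 299.25
Signed area = Σ/2 = 149.625 (positive ⇒ counter-clockwise traversal).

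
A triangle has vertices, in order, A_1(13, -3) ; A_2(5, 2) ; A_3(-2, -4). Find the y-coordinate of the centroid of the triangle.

Apply the shoelace (surveyor's) formula. First the cross-terms c_i = x_i·y_{i+1} − x_{i+1}·y_i:
  41, -16, 58  ⇒  2A = 83, A = 41.5.
Then Σ (y_i + y_{i+1})·c_i = -415, so ȳ = -415 / (6·41.5) = -5/3.

-5/3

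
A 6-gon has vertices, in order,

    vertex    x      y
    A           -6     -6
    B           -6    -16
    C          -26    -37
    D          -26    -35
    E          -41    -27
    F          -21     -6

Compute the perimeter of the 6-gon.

|AB| = √((0)² + (-10)²) = √100 = 10
|BC| = √((-20)² + (-21)²) = √841 = 29
|CD| = √((0)² + (2)²) = √4 = 2
|DE| = √((-15)² + (8)²) = √289 = 17
|EF| = √((20)² + (21)²) = √841 = 29
|FA| = √((15)² + (0)²) = √225 = 15
Perimeter = 10 + 29 + 2 + 17 + 29 + 15 = 102.

102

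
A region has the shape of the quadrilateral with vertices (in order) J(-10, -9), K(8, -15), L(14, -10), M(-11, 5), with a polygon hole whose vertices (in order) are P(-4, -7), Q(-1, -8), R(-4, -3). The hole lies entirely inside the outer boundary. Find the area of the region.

224.5

Outer boundary:
Apply the shoelace (surveyor's) formula: 2A = Σ (x_i·y_{i+1} − x_{i+1}·y_i), indices taken mod 4.
Σ = (222) + (130) + (-40) + (149) = 461
Area = |Σ|/2 = 230.5.
Hole:
Apply the shoelace formula: 2A = Σ (x_i·y_{i+1} − x_{i+1}·y_i), indices taken mod 3.
Σ = (25) + (-29) + (16) = 12
Area = |Σ|/2 = 6.
Net area = 230.5 − 6 = 224.5.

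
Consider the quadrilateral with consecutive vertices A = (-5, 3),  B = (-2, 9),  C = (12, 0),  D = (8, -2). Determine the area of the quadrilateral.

78.5

Apply the shoelace (surveyor's) formula: 2A = Σ (x_i·y_{i+1} − x_{i+1}·y_i), indices taken mod 4.
Cross-terms: -39, -108, -24, 14  ⇒  Σ = -157
Area = |Σ|/2 = 78.5.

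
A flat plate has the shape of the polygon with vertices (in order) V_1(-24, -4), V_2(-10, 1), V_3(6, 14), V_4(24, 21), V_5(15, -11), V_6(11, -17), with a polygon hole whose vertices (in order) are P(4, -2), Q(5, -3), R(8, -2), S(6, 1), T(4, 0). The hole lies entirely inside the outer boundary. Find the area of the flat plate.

Outer boundary:
Cross-terms: -64, -146, -210, -579, -134, -452  ⇒  Σ = -1585
Area = |Σ|/2 = 792.5.
Hole:
Apply the shoelace (surveyor's) formula: 2A = Σ (x_i·y_{i+1} − x_{i+1}·y_i), indices taken mod 5.
Σ = (-2) + (14) + (20) + (-4) + (-8) = 20
Area = |Σ|/2 = 10.
Net area = 792.5 − 10 = 782.5.

782.5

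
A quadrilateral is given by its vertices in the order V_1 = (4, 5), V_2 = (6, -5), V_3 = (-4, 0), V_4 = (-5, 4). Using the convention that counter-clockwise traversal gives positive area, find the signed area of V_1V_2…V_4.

V_1→V_2: (4)(-5) − (6)(5) = -50
V_2→V_3: (6)(0) − (-4)(-5) = -20
V_3→V_4: (-4)(4) − (-5)(0) = -16
V_4→V_1: (-5)(5) − (4)(4) = -41
Σ = -127
Signed area = Σ/2 = -63.5 (negative ⇒ clockwise traversal).

-63.5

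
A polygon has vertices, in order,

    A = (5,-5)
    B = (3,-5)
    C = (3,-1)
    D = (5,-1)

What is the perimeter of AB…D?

|AB| = √((-2)² + (0)²) = √4 = 2
|BC| = √((0)² + (4)²) = √16 = 4
|CD| = √((2)² + (0)²) = √4 = 2
|DA| = √((0)² + (-4)²) = √16 = 4
Perimeter = 2 + 4 + 2 + 4 = 12.

12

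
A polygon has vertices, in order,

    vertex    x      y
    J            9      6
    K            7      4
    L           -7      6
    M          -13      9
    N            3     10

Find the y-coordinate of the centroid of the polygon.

Apply the shoelace formula. First the cross-terms c_i = x_i·y_{i+1} − x_{i+1}·y_i:
  -6, 70, 15, -157, -72  ⇒  2A = -150, A = -75.
Then Σ (y_i + y_{i+1})·c_i = -3270, so ȳ = -3270 / (6·(-75)) = 109/15.

109/15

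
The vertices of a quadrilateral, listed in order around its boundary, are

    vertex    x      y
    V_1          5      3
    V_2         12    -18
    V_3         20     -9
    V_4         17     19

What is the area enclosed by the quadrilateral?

V_1→V_2: (5)(-18) − (12)(3) = -126
V_2→V_3: (12)(-9) − (20)(-18) = 252
V_3→V_4: (20)(19) − (17)(-9) = 533
V_4→V_1: (17)(3) − (5)(19) = -44
Σ = 615
Area = |Σ|/2 = 307.5.

307.5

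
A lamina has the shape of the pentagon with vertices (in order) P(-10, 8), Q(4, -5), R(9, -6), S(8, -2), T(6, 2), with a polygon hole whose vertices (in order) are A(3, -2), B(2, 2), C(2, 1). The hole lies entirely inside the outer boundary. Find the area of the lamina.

Outer boundary:
Apply Gauss's area formula: 2A = Σ (x_i·y_{i+1} − x_{i+1}·y_i), indices taken mod 5.
Σ = (18) + (21) + (30) + (28) + (68) = 165
Area = |Σ|/2 = 82.5.
Hole:
A→B: (3)(2) − (2)(-2) = 10
B→C: (2)(1) − (2)(2) = -2
C→A: (2)(-2) − (3)(1) = -7
Σ = 1
Area = |Σ|/2 = 0.5.
Net area = 82.5 − 0.5 = 82.

82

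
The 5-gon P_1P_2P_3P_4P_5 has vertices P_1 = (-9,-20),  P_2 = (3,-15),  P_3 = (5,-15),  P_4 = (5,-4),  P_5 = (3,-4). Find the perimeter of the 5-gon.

48

|P_1P_2| = √((12)² + (5)²) = √169 = 13
|P_2P_3| = √((2)² + (0)²) = √4 = 2
|P_3P_4| = √((0)² + (11)²) = √121 = 11
|P_4P_5| = √((-2)² + (0)²) = √4 = 2
|P_5P_1| = √((-12)² + (-16)²) = √400 = 20
Perimeter = 13 + 2 + 11 + 2 + 20 = 48.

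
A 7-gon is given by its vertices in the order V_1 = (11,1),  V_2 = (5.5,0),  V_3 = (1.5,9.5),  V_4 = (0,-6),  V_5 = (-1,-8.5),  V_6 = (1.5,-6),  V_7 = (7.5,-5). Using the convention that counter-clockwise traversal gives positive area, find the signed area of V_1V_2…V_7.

75.25

Cross-terms: -5.5, 52.25, -9, -6, 18.75, 37.5, 62.5  ⇒  Σ = 150.5
Signed area = Σ/2 = 75.25 (positive ⇒ counter-clockwise traversal).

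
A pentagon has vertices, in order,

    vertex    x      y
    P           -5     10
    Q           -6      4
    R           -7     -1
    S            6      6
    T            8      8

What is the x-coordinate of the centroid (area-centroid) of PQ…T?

Apply the shoelace formula. First the cross-terms c_i = x_i·y_{i+1} − x_{i+1}·y_i:
  40, 34, -36, 0, 120  ⇒  2A = 158, A = 79.
Then Σ (x_i + x_{i+1})·c_i = -486, so x̄ = -486 / (6·79) = -81/79.

-81/79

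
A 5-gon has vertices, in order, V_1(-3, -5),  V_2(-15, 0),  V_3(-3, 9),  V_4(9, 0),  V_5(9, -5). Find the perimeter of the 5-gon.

60

|V_1V_2| = √((-12)² + (5)²) = √169 = 13
|V_2V_3| = √((12)² + (9)²) = √225 = 15
|V_3V_4| = √((12)² + (-9)²) = √225 = 15
|V_4V_5| = √((0)² + (-5)²) = √25 = 5
|V_5V_1| = √((-12)² + (0)²) = √144 = 12
Perimeter = 13 + 15 + 15 + 5 + 12 = 60.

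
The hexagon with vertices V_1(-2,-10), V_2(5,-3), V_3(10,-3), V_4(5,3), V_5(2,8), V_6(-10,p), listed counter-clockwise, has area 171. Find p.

Write out the shoelace sum; only the two edges meeting at V_6 involve p:
2·Area = [(2·p − (-10)·8) + ((-10)·(-10) − (-2)·p)] + 150
       = 4·p + 330 = 342
⇒ p = 3.

3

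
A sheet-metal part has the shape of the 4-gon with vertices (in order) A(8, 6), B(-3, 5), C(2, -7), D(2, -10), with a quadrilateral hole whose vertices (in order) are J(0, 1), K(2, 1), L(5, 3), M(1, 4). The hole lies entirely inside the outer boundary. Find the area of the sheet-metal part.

69

Outer boundary:
Apply the shoelace formula: 2A = Σ (x_i·y_{i+1} − x_{i+1}·y_i), indices taken mod 4.
Cross-terms: 58, 11, -6, 92  ⇒  Σ = 155
Area = |Σ|/2 = 77.5.
Hole:
Apply the shoelace (surveyor's) formula: 2A = Σ (x_i·y_{i+1} − x_{i+1}·y_i), indices taken mod 4.
Σ = (-2) + (1) + (17) + (1) = 17
Area = |Σ|/2 = 8.5.
Net area = 77.5 − 8.5 = 69.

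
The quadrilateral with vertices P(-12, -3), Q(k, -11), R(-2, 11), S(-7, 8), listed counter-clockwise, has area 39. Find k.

-15

Write out the shoelace sum; only the two edges meeting at Q involve k:
2·Area = [((-12)·(-11) − k·(-3)) + (k·11 − (-2)·(-11))] + 178
       = 14·k + 288 = 78
⇒ k = -15.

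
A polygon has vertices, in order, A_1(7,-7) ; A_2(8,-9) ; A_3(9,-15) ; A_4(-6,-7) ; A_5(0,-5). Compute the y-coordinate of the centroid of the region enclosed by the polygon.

Apply the shoelace formula. First the cross-terms c_i = x_i·y_{i+1} − x_{i+1}·y_i:
  -7, -39, -153, 30, 35  ⇒  2A = -134, A = -67.
Then Σ (y_i + y_{i+1})·c_i = 3634, so ȳ = 3634 / (6·(-67)) = -1817/201.

-1817/201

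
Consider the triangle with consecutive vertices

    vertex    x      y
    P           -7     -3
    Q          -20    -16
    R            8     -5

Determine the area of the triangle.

110.5

Apply the shoelace formula: 2A = Σ (x_i·y_{i+1} − x_{i+1}·y_i), indices taken mod 3.
Σ = (52) + (228) + (-59) = 221
Area = |Σ|/2 = 110.5.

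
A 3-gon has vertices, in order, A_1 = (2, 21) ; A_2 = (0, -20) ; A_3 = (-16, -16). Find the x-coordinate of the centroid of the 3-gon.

-14/3

Apply the shoelace formula. First the cross-terms c_i = x_i·y_{i+1} − x_{i+1}·y_i:
  -40, -320, -304  ⇒  2A = -664, A = -332.
Then Σ (x_i + x_{i+1})·c_i = 9296, so x̄ = 9296 / (6·(-332)) = -14/3.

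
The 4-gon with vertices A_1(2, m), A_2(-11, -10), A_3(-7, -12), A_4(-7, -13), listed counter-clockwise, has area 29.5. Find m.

The doubled signed area Σ (x_i y_{i+1} − x_{i+1} y_i) is linear in m.
With m=0 it equals 75; the coefficient of m is 4 (from the two edges through A_1).
So 4·m + 75 = 2·29.5 = 59 ⇒ m = -4.

-4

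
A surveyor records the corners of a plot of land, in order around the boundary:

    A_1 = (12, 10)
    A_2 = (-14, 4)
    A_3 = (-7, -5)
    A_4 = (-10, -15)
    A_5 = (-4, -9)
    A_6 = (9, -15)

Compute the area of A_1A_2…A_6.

Apply Gauss's area formula: 2A = Σ (x_i·y_{i+1} − x_{i+1}·y_i), indices taken mod 6.
Cross-terms: 188, 98, 55, 30, 141, 270  ⇒  Σ = 782
Area = |Σ|/2 = 391.

391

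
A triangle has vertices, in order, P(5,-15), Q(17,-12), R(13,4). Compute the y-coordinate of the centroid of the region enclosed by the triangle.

-23/3

Apply the surveyor's formula. First the cross-terms c_i = x_i·y_{i+1} − x_{i+1}·y_i:
  195, 224, -215  ⇒  2A = 204, A = 102.
Then Σ (y_i + y_{i+1})·c_i = -4692, so ȳ = -4692 / (6·102) = -23/3.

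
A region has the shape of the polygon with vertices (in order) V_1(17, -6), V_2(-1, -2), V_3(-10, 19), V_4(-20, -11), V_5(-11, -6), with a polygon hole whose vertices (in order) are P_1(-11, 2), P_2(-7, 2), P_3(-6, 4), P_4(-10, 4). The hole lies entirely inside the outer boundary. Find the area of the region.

Outer boundary:
Apply the surveyor's formula: 2A = Σ (x_i·y_{i+1} − x_{i+1}·y_i), indices taken mod 5.
Σ = (-40) + (-39) + (490) + (-1) + (168) = 578
Area = |Σ|/2 = 289.
Hole:
Apply the shoelace formula: 2A = Σ (x_i·y_{i+1} − x_{i+1}·y_i), indices taken mod 4.
Σ = (-8) + (-16) + (16) + (24) = 16
Area = |Σ|/2 = 8.
Net area = 289 − 8 = 281.

281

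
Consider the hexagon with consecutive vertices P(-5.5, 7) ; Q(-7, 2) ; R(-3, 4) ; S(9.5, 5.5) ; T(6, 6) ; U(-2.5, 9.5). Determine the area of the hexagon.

46.125

Apply the surveyor's formula: 2A = Σ (x_i·y_{i+1} − x_{i+1}·y_i), indices taken mod 6.
Σ = (38) + (-22) + (-54.5) + (24) + (72) + (34.75) = 92.25
Area = |Σ|/2 = 46.125.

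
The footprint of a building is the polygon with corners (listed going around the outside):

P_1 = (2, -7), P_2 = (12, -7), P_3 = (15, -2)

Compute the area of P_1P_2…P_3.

Apply the shoelace formula: 2A = Σ (x_i·y_{i+1} − x_{i+1}·y_i), indices taken mod 3.
Σ = (70) + (81) + (-101) = 50
Area = |Σ|/2 = 25.

25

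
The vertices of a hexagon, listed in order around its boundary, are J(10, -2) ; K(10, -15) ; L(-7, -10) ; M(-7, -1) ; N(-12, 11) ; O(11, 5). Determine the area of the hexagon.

370

Σ = (-130) + (-205) + (-63) + (-89) + (-181) + (-72) = -740
Area = |Σ|/2 = 370.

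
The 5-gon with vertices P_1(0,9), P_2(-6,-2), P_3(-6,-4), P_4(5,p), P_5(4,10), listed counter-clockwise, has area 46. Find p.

The doubled signed area Σ (x_i y_{i+1} − x_{i+1} y_i) is linear in p.
With p=0 it equals 172; the coefficient of p is -10 (from the two edges through P_4).
So -10·p + 172 = 2·46 = 92 ⇒ p = 8.

8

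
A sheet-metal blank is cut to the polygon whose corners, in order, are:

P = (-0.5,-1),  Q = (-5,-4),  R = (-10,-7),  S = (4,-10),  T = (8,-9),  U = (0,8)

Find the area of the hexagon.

116

Apply the shoelace (surveyor's) formula: 2A = Σ (x_i·y_{i+1} − x_{i+1}·y_i), indices taken mod 6.
Σ = (-3) + (-5) + (128) + (44) + (64) + (4) = 232
Area = |Σ|/2 = 116.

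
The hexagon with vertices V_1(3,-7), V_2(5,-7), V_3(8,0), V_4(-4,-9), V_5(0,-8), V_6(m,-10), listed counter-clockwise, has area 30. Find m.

0

The doubled signed area Σ (x_i y_{i+1} − x_{i+1} y_i) is linear in m.
With m=0 it equals 60; the coefficient of m is 1 (from the two edges through V_6).
So 1·m + 60 = 2·30 = 60 ⇒ m = 0.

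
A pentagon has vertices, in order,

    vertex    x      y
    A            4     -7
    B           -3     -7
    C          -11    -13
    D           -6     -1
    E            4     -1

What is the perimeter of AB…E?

|AB| = √((-7)² + (0)²) = √49 = 7
|BC| = √((-8)² + (-6)²) = √100 = 10
|CD| = √((5)² + (12)²) = √169 = 13
|DE| = √((10)² + (0)²) = √100 = 10
|EA| = √((0)² + (-6)²) = √36 = 6
Perimeter = 7 + 10 + 13 + 10 + 6 = 46.

46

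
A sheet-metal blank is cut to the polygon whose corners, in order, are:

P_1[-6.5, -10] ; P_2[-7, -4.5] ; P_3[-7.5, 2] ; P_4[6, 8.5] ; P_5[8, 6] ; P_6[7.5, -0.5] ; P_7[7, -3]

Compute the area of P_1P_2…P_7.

Apply the surveyor's formula: 2A = Σ (x_i·y_{i+1} − x_{i+1}·y_i), indices taken mod 7.
P_1→P_2: (-6.5)(-4.5) − (-7)(-10) = -40.75
P_2→P_3: (-7)(2) − (-7.5)(-4.5) = -47.75
P_3→P_4: (-7.5)(8.5) − (6)(2) = -75.75
P_4→P_5: (6)(6) − (8)(8.5) = -32
P_5→P_6: (8)(-0.5) − (7.5)(6) = -49
P_6→P_7: (7.5)(-3) − (7)(-0.5) = -19
P_7→P_1: (7)(-10) − (-6.5)(-3) = -89.5
Σ = -353.75
Area = |Σ|/2 = 176.875.

176.875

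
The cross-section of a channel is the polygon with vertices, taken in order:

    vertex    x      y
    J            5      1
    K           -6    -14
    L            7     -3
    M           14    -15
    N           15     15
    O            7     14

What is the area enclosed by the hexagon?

J→K: (5)(-14) − (-6)(1) = -64
K→L: (-6)(-3) − (7)(-14) = 116
L→M: (7)(-15) − (14)(-3) = -63
M→N: (14)(15) − (15)(-15) = 435
N→O: (15)(14) − (7)(15) = 105
O→J: (7)(1) − (5)(14) = -63
Σ = 466
Area = |Σ|/2 = 233.

233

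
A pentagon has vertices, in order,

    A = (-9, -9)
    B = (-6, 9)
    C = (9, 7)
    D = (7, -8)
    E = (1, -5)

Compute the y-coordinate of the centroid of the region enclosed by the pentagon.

Apply the shoelace formula. First the cross-terms c_i = x_i·y_{i+1} − x_{i+1}·y_i:
  -135, -123, -121, -27, -54  ⇒  2A = -460, A = -230.
Then Σ (y_i + y_{i+1})·c_i = -740, so ȳ = -740 / (6·(-230)) = 37/69.

37/69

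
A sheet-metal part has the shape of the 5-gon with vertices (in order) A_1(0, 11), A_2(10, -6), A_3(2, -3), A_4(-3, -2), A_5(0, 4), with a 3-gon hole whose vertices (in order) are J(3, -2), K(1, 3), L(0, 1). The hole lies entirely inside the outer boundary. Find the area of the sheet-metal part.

72

Outer boundary:
Σ = (-110) + (-18) + (-13) + (-12) + (0) = -153
Area = |Σ|/2 = 76.5.
Hole:
Apply the shoelace (surveyor's) formula: 2A = Σ (x_i·y_{i+1} − x_{i+1}·y_i), indices taken mod 3.
J→K: (3)(3) − (1)(-2) = 11
K→L: (1)(1) − (0)(3) = 1
L→J: (0)(-2) − (3)(1) = -3
Σ = 9
Area = |Σ|/2 = 4.5.
Net area = 76.5 − 4.5 = 72.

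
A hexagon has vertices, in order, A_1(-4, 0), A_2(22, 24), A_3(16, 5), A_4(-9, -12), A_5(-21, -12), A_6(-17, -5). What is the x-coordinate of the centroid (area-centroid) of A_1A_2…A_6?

Apply Gauss's area formula. First the cross-terms c_i = x_i·y_{i+1} − x_{i+1}·y_i:
  -96, -274, -147, -144, -99, -20  ⇒  2A = -780, A = -390.
Then Σ (x_i + x_{i+1})·c_i = -4667, so x̄ = -4667 / (6·(-390)) = 359/180.

359/180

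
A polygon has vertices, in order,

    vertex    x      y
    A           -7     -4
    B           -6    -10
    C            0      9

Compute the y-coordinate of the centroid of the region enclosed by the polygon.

Apply the surveyor's formula. First the cross-terms c_i = x_i·y_{i+1} − x_{i+1}·y_i:
  46, -54, 63  ⇒  2A = 55, A = 27.5.
Then Σ (y_i + y_{i+1})·c_i = -275, so ȳ = -275 / (6·27.5) = -5/3.

-5/3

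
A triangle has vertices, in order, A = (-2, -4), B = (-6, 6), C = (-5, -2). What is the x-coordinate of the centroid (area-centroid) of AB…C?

-13/3

Apply the shoelace formula. First the cross-terms c_i = x_i·y_{i+1} − x_{i+1}·y_i:
  -36, 42, 16  ⇒  2A = 22, A = 11.
Then Σ (x_i + x_{i+1})·c_i = -286, so x̄ = -286 / (6·11) = -13/3.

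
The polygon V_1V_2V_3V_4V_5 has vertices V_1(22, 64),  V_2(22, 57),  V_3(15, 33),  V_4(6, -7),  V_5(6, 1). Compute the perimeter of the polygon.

|V_1V_2| = √((0)² + (-7)²) = √49 = 7
|V_2V_3| = √((-7)² + (-24)²) = √625 = 25
|V_3V_4| = √((-9)² + (-40)²) = √1681 = 41
|V_4V_5| = √((0)² + (8)²) = √64 = 8
|V_5V_1| = √((16)² + (63)²) = √4225 = 65
Perimeter = 7 + 25 + 41 + 8 + 65 = 146.

146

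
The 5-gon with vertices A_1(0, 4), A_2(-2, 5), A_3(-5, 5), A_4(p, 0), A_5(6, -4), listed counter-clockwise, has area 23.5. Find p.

Write out the shoelace sum; only the two edges meeting at A_4 involve p:
2·Area = [((-5)·0 − p·5) + (p·(-4) − 6·0)] + 47
       = -9·p + 47 = 47
⇒ p = 0.

0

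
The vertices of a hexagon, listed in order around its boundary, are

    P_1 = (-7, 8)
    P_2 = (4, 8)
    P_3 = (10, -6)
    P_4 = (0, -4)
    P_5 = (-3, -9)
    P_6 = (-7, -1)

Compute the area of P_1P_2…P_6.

Apply the shoelace (surveyor's) formula: 2A = Σ (x_i·y_{i+1} − x_{i+1}·y_i), indices taken mod 6.
Σ = (-88) + (-104) + (-40) + (-12) + (-60) + (-63) = -367
Area = |Σ|/2 = 183.5.

183.5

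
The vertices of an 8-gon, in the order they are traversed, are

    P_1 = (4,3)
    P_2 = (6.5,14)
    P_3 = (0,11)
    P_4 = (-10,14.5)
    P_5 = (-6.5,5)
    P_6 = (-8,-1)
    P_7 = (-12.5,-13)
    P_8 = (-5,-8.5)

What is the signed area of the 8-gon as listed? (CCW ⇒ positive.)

230.25

Apply the shoelace (surveyor's) formula: 2A = Σ (x_i·y_{i+1} − x_{i+1}·y_i), indices taken mod 8.
P_1→P_2: (4)(14) − (6.5)(3) = 36.5
P_2→P_3: (6.5)(11) − (0)(14) = 71.5
P_3→P_4: (0)(14.5) − (-10)(11) = 110
P_4→P_5: (-10)(5) − (-6.5)(14.5) = 44.25
P_5→P_6: (-6.5)(-1) − (-8)(5) = 46.5
P_6→P_7: (-8)(-13) − (-12.5)(-1) = 91.5
P_7→P_8: (-12.5)(-8.5) − (-5)(-13) = 41.25
P_8→P_1: (-5)(3) − (4)(-8.5) = 19
Σ = 460.5
Signed area = Σ/2 = 230.25 (positive ⇒ counter-clockwise traversal).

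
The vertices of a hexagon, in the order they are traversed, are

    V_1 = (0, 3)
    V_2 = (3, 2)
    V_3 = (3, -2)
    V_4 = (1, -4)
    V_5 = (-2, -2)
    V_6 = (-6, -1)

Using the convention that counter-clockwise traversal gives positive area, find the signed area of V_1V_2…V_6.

V_1→V_2: (0)(2) − (3)(3) = -9
V_2→V_3: (3)(-2) − (3)(2) = -12
V_3→V_4: (3)(-4) − (1)(-2) = -10
V_4→V_5: (1)(-2) − (-2)(-4) = -10
V_5→V_6: (-2)(-1) − (-6)(-2) = -10
V_6→V_1: (-6)(3) − (0)(-1) = -18
Σ = -69
Signed area = Σ/2 = -34.5 (negative ⇒ clockwise traversal).

-34.5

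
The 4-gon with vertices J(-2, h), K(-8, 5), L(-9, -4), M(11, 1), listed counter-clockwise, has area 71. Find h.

The doubled signed area Σ (x_i y_{i+1} − x_{i+1} y_i) is linear in h.
With h=0 it equals 104; the coefficient of h is 19 (from the two edges through J).
So 19·h + 104 = 2·71 = 142 ⇒ h = 2.

2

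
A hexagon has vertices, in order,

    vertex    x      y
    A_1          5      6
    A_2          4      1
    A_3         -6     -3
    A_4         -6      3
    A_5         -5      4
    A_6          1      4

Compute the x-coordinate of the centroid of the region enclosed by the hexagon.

-32/27

Apply the shoelace formula. First the cross-terms c_i = x_i·y_{i+1} − x_{i+1}·y_i:
  -19, -6, -36, -9, -24, -14  ⇒  2A = -108, A = -54.
Then Σ (x_i + x_{i+1})·c_i = 384, so x̄ = 384 / (6·(-54)) = -32/27.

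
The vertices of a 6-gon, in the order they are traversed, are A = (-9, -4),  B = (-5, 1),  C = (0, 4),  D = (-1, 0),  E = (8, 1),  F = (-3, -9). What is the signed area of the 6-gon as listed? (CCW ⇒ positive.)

-92

Cross-terms: -29, -20, 4, -1, -69, -69  ⇒  Σ = -184
Signed area = Σ/2 = -92 (negative ⇒ clockwise traversal).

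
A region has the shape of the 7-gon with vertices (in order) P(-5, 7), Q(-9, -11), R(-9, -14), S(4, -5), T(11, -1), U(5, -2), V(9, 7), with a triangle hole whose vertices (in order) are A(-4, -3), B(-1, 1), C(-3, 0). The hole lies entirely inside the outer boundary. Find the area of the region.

213

Outer boundary:
Σ = (118) + (27) + (101) + (51) + (-17) + (53) + (98) = 431
Area = |Σ|/2 = 215.5.
Hole:
Apply the shoelace (surveyor's) formula: 2A = Σ (x_i·y_{i+1} − x_{i+1}·y_i), indices taken mod 3.
A→B: (-4)(1) − (-1)(-3) = -7
B→C: (-1)(0) − (-3)(1) = 3
C→A: (-3)(-3) − (-4)(0) = 9
Σ = 5
Area = |Σ|/2 = 2.5.
Net area = 215.5 − 2.5 = 213.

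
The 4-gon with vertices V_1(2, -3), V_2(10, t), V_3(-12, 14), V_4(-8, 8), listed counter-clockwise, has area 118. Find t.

Write out the shoelace sum; only the two edges meeting at V_2 involve t:
2·Area = [(2·t − 10·(-3)) + (10·14 − (-12)·t)] + 24
       = 14·t + 194 = 236
⇒ t = 3.

3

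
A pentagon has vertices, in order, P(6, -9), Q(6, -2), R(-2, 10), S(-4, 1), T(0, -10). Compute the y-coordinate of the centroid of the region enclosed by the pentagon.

Apply the shoelace (surveyor's) formula. First the cross-terms c_i = x_i·y_{i+1} − x_{i+1}·y_i:
  42, 56, 38, 40, 60  ⇒  2A = 236, A = 118.
Then Σ (y_i + y_{i+1})·c_i = -1096, so ȳ = -1096 / (6·118) = -274/177.

-274/177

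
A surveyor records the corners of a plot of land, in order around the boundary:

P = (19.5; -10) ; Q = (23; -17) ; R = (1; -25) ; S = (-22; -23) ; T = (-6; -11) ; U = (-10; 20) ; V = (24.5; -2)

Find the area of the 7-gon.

1017.25

Apply Gauss's area formula: 2A = Σ (x_i·y_{i+1} − x_{i+1}·y_i), indices taken mod 7.
Σ = (-101.5) + (-558) + (-573) + (104) + (-230) + (-470) + (-206) = -2034.5
Area = |Σ|/2 = 1017.25.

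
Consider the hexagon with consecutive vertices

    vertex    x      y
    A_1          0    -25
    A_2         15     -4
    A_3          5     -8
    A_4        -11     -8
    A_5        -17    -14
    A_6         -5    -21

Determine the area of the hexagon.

Σ = (375) + (-100) + (-128) + (18) + (287) + (125) = 577
Area = |Σ|/2 = 288.5.

288.5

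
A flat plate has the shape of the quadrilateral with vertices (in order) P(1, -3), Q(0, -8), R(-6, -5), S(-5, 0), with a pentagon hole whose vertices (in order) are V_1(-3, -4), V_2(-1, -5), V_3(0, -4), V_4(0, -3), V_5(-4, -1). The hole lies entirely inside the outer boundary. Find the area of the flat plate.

25

Outer boundary:
Cross-terms: -8, -48, -25, 15  ⇒  Σ = -66
Area = |Σ|/2 = 33.
Hole:
Σ = (11) + (4) + (0) + (-12) + (13) = 16
Area = |Σ|/2 = 8.
Net area = 33 − 8 = 25.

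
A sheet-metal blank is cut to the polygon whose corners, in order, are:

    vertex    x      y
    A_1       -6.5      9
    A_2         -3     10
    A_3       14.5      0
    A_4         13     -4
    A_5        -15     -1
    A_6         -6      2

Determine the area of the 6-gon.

195.5

Apply the shoelace (surveyor's) formula: 2A = Σ (x_i·y_{i+1} − x_{i+1}·y_i), indices taken mod 6.
Cross-terms: -38, -145, -58, -73, -36, -41  ⇒  Σ = -391
Area = |Σ|/2 = 195.5.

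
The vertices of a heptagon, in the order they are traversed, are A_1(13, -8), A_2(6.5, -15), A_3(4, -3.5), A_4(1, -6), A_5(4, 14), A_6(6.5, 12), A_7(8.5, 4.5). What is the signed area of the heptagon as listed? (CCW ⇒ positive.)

Apply the surveyor's formula: 2A = Σ (x_i·y_{i+1} − x_{i+1}·y_i), indices taken mod 7.
Cross-terms: -143, 37.25, -20.5, 38, -43, -72.75, -126.5  ⇒  Σ = -330.5
Signed area = Σ/2 = -165.25 (negative ⇒ clockwise traversal).

-165.25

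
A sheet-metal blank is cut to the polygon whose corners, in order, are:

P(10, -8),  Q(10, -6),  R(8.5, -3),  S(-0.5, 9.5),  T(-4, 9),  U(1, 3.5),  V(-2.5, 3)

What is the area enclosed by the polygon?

66.25

Σ = (20) + (21) + (79.25) + (33.5) + (-23) + (11.75) + (-10) = 132.5
Area = |Σ|/2 = 66.25.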